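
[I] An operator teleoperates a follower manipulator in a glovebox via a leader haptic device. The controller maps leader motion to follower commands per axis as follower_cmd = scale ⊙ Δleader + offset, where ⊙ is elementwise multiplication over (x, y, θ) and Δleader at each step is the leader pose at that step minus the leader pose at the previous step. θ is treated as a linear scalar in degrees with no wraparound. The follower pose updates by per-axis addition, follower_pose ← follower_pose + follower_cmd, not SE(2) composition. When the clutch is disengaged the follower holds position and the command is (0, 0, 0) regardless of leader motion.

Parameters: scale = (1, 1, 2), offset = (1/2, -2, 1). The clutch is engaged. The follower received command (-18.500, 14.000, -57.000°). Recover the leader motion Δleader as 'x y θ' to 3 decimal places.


-19.000 16.000 -29.000

axis x: (-18.500 − 1/2) / (1) = -19.000
axis y: (14.000 − -2) / (1) = 16.000
axis θ: (-57.000 − 1) / (2) = -29.000


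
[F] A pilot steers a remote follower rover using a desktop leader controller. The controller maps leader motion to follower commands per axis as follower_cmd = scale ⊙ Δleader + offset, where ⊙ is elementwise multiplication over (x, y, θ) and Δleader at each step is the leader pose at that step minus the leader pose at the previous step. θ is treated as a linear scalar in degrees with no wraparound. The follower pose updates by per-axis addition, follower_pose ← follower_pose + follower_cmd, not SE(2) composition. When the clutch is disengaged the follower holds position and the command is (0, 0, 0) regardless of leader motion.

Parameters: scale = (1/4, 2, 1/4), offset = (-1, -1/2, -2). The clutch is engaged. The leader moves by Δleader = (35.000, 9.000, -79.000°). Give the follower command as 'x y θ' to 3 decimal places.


7.750 17.500 -21.750

axis x: 1/4·35.000 + -1 = 7.750
axis y: 2·9.000 + -1/2 = 17.500
axis θ: 1/4·-79.000 + -2 = -21.750


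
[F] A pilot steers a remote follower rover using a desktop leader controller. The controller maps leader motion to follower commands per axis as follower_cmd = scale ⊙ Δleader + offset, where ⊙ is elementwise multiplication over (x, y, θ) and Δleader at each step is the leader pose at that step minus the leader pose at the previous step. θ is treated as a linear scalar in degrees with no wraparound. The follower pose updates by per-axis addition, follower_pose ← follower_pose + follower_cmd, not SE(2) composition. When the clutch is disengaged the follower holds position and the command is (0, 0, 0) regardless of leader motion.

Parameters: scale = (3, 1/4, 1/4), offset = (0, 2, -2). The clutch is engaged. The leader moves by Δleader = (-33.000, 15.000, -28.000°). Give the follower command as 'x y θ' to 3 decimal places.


-99.000 5.750 -9.000

axis x: 3·-33.000 + 0 = -99.000
axis y: 1/4·15.000 + 2 = 5.750
axis θ: 1/4·-28.000 + -2 = -9.000


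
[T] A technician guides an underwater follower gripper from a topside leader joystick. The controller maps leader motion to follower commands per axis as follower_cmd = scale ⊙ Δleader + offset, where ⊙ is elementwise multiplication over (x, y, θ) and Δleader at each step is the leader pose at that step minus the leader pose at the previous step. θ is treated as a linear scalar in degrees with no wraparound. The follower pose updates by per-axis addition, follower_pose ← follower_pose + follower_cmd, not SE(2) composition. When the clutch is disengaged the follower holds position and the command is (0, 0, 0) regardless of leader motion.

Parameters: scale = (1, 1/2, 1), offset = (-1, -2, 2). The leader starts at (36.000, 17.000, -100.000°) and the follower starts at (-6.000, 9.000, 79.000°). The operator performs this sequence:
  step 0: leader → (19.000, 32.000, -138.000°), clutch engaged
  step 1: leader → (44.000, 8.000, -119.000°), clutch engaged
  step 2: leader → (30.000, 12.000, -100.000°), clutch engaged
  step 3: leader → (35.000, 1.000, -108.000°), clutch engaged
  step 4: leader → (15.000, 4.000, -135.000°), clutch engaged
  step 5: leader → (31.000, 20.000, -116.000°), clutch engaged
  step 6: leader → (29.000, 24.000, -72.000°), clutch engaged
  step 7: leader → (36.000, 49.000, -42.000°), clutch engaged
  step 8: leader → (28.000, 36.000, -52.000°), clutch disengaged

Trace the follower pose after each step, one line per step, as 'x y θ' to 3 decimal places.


step 0: Δleader=(-17.000, 15.000, -38.000°), engaged; cmd=(-18.000, 5.500, -36.000°) → follower=(-24.000, 14.500, 43.000°)
step 1: Δleader=(25.000, -24.000, 19.000°), engaged; cmd=(24.000, -14.000, 21.000°) → follower=(0.000, 0.500, 64.000°)
step 2: Δleader=(-14.000, 4.000, 19.000°), engaged; cmd=(-15.000, 0.000, 21.000°) → follower=(-15.000, 0.500, 85.000°)
step 3: Δleader=(5.000, -11.000, -8.000°), engaged; cmd=(4.000, -7.500, -6.000°) → follower=(-11.000, -7.000, 79.000°)
step 4: Δleader=(-20.000, 3.000, -27.000°), engaged; cmd=(-21.000, -0.500, -25.000°) → follower=(-32.000, -7.500, 54.000°)
step 5: Δleader=(16.000, 16.000, 19.000°), engaged; cmd=(15.000, 6.000, 21.000°) → follower=(-17.000, -1.500, 75.000°)
step 6: Δleader=(-2.000, 4.000, 44.000°), engaged; cmd=(-3.000, 0.000, 46.000°) → follower=(-20.000, -1.500, 121.000°)
step 7: Δleader=(7.000, 25.000, 30.000°), engaged; cmd=(6.000, 10.500, 32.000°) → follower=(-14.000, 9.000, 153.000°)
step 8: Δleader=(-8.000, -13.000, -10.000°), disengaged; cmd=(0,0,0) → follower holds at (-14.000, 9.000, 153.000°)

-24.000 14.500 43.000
0.000 0.500 64.000
-15.000 0.500 85.000
-11.000 -7.000 79.000
-32.000 -7.500 54.000
-17.000 -1.500 75.000
-20.000 -1.500 121.000
-14.000 9.000 153.000
-14.000 9.000 153.000


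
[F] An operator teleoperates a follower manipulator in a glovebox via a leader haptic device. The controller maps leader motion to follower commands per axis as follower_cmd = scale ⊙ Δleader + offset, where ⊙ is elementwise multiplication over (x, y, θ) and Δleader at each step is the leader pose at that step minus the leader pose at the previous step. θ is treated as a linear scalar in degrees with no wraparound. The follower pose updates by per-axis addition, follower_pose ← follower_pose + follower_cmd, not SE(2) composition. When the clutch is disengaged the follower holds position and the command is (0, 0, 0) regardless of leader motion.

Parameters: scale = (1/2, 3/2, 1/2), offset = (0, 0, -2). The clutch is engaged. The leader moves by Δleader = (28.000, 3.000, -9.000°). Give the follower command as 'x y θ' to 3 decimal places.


axis x: 1/2·28.000 + 0 = 14.000
axis y: 3/2·3.000 + 0 = 4.500
axis θ: 1/2·-9.000 + -2 = -6.500

14.000 4.500 -6.500


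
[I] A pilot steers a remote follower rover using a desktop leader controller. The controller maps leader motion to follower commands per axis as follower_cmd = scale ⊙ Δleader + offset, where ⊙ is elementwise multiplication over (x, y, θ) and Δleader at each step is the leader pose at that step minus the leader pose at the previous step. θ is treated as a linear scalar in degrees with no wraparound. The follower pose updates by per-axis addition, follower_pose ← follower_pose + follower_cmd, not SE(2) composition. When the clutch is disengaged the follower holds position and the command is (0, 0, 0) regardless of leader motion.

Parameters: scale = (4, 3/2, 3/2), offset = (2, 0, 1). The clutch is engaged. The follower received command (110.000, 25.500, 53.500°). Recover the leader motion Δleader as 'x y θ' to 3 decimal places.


axis x: (110.000 − 2) / (4) = 27.000
axis y: (25.500 − 0) / (3/2) = 17.000
axis θ: (53.500 − 1) / (3/2) = 35.000

27.000 17.000 35.000


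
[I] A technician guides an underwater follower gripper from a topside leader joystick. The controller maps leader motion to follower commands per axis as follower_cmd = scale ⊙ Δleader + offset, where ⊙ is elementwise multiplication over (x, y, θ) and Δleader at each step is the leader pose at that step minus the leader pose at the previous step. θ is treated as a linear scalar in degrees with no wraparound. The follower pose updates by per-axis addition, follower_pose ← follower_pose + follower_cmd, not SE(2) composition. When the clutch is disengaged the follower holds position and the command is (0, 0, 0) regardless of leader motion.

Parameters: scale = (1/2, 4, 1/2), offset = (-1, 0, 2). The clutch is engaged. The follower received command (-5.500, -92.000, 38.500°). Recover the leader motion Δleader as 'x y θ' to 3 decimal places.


-9.000 -23.000 73.000

axis x: (-5.500 − -1) / (1/2) = -9.000
axis y: (-92.000 − 0) / (4) = -23.000
axis θ: (38.500 − 2) / (1/2) = 73.000


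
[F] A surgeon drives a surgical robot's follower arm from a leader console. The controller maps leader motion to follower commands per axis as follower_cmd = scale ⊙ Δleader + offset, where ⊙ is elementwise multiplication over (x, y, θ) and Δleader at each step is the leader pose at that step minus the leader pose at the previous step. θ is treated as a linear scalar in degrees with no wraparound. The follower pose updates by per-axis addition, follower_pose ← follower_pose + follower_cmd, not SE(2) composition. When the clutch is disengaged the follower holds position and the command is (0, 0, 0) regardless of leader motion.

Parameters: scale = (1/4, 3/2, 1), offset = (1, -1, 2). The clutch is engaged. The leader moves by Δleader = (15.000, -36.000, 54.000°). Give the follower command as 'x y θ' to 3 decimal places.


4.750 -55.000 56.000

axis x: 1/4·15.000 + 1 = 4.750
axis y: 3/2·-36.000 + -1 = -55.000
axis θ: 1·54.000 + 2 = 56.000


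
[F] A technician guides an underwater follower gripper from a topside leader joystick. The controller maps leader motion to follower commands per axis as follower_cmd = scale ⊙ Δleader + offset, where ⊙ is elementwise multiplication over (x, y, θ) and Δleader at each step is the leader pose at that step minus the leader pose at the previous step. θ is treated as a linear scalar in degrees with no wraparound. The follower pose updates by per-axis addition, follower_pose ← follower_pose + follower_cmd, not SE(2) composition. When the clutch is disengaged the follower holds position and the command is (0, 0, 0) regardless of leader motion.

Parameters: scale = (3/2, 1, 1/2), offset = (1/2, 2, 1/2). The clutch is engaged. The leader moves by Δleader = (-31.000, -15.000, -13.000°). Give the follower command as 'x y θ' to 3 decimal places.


-46.000 -13.000 -6.000

axis x: 3/2·-31.000 + 1/2 = -46.000
axis y: 1·-15.000 + 2 = -13.000
axis θ: 1/2·-13.000 + 1/2 = -6.000


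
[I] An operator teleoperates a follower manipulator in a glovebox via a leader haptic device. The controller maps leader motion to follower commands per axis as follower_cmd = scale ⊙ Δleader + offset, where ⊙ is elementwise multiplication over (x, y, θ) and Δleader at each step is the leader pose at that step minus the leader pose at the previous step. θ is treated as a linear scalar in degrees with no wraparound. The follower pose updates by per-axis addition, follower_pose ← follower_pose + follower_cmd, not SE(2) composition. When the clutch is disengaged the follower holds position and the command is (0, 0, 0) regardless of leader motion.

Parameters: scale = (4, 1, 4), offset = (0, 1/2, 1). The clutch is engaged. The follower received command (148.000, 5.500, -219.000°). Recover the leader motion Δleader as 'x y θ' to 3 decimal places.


37.000 5.000 -55.000

axis x: (148.000 − 0) / (4) = 37.000
axis y: (5.500 − 1/2) / (1) = 5.000
axis θ: (-219.000 − 1) / (4) = -55.000


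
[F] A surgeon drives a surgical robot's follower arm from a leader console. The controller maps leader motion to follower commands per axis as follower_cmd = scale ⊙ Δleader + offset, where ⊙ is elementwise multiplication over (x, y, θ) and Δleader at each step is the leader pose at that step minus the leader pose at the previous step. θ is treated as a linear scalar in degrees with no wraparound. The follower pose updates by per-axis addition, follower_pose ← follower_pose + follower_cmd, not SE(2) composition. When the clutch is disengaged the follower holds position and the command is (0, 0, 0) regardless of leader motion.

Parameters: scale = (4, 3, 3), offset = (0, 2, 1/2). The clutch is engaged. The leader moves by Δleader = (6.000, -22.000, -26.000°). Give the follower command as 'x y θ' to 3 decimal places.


axis x: 4·6.000 + 0 = 24.000
axis y: 3·-22.000 + 2 = -64.000
axis θ: 3·-26.000 + 1/2 = -77.500

24.000 -64.000 -77.500


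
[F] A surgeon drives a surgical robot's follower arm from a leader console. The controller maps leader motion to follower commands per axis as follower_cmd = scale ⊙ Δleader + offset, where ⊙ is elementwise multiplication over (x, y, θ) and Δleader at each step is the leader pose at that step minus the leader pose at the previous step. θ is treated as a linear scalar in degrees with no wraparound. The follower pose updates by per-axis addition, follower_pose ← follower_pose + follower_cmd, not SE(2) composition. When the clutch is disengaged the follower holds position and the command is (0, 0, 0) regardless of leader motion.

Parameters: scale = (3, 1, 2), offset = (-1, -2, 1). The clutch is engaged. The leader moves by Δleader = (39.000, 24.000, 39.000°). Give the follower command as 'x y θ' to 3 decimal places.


116.000 22.000 79.000

axis x: 3·39.000 + -1 = 116.000
axis y: 1·24.000 + -2 = 22.000
axis θ: 2·39.000 + 1 = 79.000


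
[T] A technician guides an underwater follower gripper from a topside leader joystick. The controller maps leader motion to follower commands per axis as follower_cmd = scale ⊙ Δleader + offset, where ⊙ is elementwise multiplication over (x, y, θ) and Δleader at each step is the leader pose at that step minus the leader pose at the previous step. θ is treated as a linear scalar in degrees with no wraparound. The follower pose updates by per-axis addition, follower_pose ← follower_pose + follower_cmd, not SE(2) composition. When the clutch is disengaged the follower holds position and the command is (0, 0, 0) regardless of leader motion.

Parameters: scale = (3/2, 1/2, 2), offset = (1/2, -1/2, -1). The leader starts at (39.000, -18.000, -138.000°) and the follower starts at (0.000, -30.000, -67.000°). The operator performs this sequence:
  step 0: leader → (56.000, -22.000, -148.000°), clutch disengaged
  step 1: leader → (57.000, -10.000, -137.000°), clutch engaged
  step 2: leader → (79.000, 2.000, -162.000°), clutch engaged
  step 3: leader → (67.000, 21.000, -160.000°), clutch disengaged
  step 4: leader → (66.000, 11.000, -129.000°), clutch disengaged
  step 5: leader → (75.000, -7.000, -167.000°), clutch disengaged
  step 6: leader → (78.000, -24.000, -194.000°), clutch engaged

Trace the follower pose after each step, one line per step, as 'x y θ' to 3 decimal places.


step 0: Δleader=(17.000, -4.000, -10.000°), disengaged; cmd=(0,0,0) → follower holds at (0.000, -30.000, -67.000°)
step 1: Δleader=(1.000, 12.000, 11.000°), engaged; cmd=(2.000, 5.500, 21.000°) → follower=(2.000, -24.500, -46.000°)
step 2: Δleader=(22.000, 12.000, -25.000°), engaged; cmd=(33.500, 5.500, -51.000°) → follower=(35.500, -19.000, -97.000°)
step 3: Δleader=(-12.000, 19.000, 2.000°), disengaged; cmd=(0,0,0) → follower holds at (35.500, -19.000, -97.000°)
step 4: Δleader=(-1.000, -10.000, 31.000°), disengaged; cmd=(0,0,0) → follower holds at (35.500, -19.000, -97.000°)
step 5: Δleader=(9.000, -18.000, -38.000°), disengaged; cmd=(0,0,0) → follower holds at (35.500, -19.000, -97.000°)
step 6: Δleader=(3.000, -17.000, -27.000°), engaged; cmd=(5.000, -9.000, -55.000°) → follower=(40.500, -28.000, -152.000°)

0.000 -30.000 -67.000
2.000 -24.500 -46.000
35.500 -19.000 -97.000
35.500 -19.000 -97.000
35.500 -19.000 -97.000
35.500 -19.000 -97.000
40.500 -28.000 -152.000


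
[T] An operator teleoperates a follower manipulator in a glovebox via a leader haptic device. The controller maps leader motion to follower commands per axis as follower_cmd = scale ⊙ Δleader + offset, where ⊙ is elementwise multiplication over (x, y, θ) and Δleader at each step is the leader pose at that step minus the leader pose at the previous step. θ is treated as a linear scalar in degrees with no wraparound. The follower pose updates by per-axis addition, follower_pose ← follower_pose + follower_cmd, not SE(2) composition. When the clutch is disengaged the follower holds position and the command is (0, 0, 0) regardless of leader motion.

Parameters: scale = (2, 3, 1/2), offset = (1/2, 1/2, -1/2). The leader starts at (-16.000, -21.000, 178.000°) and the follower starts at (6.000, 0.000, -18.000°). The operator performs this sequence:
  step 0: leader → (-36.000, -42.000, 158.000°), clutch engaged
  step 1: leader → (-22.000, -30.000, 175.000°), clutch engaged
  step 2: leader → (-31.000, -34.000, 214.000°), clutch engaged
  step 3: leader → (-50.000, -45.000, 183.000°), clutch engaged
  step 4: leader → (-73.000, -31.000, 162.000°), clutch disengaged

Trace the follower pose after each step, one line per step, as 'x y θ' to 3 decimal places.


-33.500 -62.500 -28.500
-5.000 -26.000 -20.500
-22.500 -37.500 -1.500
-60.000 -70.000 -17.500
-60.000 -70.000 -17.500

step 0: Δleader=(-20.000, -21.000, -20.000°), engaged; cmd=(-39.500, -62.500, -10.500°) → follower=(-33.500, -62.500, -28.500°)
step 1: Δleader=(14.000, 12.000, 17.000°), engaged; cmd=(28.500, 36.500, 8.000°) → follower=(-5.000, -26.000, -20.500°)
step 2: Δleader=(-9.000, -4.000, 39.000°), engaged; cmd=(-17.500, -11.500, 19.000°) → follower=(-22.500, -37.500, -1.500°)
step 3: Δleader=(-19.000, -11.000, -31.000°), engaged; cmd=(-37.500, -32.500, -16.000°) → follower=(-60.000, -70.000, -17.500°)
step 4: Δleader=(-23.000, 14.000, -21.000°), disengaged; cmd=(0,0,0) → follower holds at (-60.000, -70.000, -17.500°)


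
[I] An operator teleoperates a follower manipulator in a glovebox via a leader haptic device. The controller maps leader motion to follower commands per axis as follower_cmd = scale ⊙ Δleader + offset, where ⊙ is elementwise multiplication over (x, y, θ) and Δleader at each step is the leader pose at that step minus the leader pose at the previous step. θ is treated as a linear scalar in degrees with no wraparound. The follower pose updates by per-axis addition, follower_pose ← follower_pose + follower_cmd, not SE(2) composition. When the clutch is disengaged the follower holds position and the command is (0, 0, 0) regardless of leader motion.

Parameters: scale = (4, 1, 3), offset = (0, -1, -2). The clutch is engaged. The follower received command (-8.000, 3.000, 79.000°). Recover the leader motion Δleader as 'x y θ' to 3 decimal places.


-2.000 4.000 27.000

axis x: (-8.000 − 0) / (4) = -2.000
axis y: (3.000 − -1) / (1) = 4.000
axis θ: (79.000 − -2) / (3) = 27.000


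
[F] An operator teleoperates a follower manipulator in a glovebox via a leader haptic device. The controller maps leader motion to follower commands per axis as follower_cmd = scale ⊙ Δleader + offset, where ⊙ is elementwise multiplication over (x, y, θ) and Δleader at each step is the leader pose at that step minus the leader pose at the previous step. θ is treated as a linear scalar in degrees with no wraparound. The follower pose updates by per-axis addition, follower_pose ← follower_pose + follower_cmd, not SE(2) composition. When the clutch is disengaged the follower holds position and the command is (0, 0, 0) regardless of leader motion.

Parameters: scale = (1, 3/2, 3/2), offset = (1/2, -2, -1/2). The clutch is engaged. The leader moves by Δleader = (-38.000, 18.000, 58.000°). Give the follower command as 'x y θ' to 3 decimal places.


axis x: 1·-38.000 + 1/2 = -37.500
axis y: 3/2·18.000 + -2 = 25.000
axis θ: 3/2·58.000 + -1/2 = 86.500

-37.500 25.000 86.500


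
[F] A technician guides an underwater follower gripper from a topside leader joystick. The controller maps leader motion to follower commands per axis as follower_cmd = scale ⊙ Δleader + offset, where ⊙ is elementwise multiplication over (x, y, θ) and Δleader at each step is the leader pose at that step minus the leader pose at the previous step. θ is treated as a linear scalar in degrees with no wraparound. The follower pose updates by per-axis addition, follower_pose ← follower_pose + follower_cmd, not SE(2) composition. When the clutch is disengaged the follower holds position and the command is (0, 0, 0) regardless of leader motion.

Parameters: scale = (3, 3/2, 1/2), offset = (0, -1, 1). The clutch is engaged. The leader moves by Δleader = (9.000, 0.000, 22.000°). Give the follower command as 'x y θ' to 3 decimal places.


axis x: 3·9.000 + 0 = 27.000
axis y: 3/2·0.000 + -1 = -1.000
axis θ: 1/2·22.000 + 1 = 12.000

27.000 -1.000 12.000


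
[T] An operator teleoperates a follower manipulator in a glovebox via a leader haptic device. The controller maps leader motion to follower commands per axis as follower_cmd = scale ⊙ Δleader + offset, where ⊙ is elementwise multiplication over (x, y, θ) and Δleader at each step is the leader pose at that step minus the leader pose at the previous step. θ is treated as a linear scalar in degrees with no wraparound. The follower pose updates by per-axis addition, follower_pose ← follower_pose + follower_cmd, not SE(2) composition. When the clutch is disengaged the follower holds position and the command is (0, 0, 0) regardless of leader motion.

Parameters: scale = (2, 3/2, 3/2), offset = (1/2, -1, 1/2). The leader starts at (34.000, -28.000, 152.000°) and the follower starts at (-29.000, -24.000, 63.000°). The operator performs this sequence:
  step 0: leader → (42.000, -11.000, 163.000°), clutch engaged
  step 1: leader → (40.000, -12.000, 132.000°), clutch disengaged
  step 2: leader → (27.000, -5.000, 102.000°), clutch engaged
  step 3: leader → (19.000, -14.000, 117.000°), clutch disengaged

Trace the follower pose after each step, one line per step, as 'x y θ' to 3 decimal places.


-12.500 0.500 80.000
-12.500 0.500 80.000
-38.000 10.000 35.500
-38.000 10.000 35.500

step 0: Δleader=(8.000, 17.000, 11.000°), engaged; cmd=(16.500, 24.500, 17.000°) → follower=(-12.500, 0.500, 80.000°)
step 1: Δleader=(-2.000, -1.000, -31.000°), disengaged; cmd=(0,0,0) → follower holds at (-12.500, 0.500, 80.000°)
step 2: Δleader=(-13.000, 7.000, -30.000°), engaged; cmd=(-25.500, 9.500, -44.500°) → follower=(-38.000, 10.000, 35.500°)
step 3: Δleader=(-8.000, -9.000, 15.000°), disengaged; cmd=(0,0,0) → follower holds at (-38.000, 10.000, 35.500°)


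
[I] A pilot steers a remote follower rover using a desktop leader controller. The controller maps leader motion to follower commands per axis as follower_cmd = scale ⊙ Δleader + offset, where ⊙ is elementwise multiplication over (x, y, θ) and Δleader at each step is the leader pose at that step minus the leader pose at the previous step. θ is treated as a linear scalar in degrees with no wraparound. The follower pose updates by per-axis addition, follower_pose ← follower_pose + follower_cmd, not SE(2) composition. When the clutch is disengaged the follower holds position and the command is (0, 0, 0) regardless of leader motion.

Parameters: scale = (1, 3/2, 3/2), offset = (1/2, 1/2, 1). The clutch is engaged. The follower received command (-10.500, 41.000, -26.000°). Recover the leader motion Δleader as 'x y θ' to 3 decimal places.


axis x: (-10.500 − 1/2) / (1) = -11.000
axis y: (41.000 − 1/2) / (3/2) = 27.000
axis θ: (-26.000 − 1) / (3/2) = -18.000

-11.000 27.000 -18.000


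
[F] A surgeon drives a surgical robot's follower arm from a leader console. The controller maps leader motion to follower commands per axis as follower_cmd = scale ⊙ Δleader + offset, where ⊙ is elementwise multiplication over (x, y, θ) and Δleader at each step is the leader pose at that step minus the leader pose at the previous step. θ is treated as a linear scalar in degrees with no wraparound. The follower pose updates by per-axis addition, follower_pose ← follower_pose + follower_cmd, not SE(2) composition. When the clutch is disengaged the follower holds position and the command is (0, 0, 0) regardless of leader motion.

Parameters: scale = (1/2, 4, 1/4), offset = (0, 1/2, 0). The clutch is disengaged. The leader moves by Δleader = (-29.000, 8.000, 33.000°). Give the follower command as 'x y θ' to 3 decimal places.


0.000 0.000 0.000

clutch disengaged → follower holds; cmd = (0, 0, 0)


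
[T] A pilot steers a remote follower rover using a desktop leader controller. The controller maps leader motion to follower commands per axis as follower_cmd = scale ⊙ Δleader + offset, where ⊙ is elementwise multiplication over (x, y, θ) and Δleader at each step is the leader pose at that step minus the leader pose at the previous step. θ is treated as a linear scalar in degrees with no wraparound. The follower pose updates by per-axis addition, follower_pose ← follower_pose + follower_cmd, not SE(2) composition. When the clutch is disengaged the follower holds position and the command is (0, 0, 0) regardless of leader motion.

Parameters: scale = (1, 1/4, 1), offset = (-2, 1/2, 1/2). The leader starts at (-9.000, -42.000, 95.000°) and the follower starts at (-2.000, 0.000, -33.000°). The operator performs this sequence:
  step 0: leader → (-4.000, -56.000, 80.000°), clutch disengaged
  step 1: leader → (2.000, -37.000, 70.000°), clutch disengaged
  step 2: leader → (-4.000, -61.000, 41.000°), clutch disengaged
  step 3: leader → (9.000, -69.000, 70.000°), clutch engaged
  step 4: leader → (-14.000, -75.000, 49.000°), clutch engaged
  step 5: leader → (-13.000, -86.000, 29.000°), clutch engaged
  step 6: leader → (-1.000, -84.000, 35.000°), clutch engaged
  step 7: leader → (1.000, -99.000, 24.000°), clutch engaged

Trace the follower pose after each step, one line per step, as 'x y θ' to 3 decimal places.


-2.000 0.000 -33.000
-2.000 0.000 -33.000
-2.000 0.000 -33.000
9.000 -1.500 -3.500
-16.000 -2.500 -24.000
-17.000 -4.750 -43.500
-7.000 -3.750 -37.000
-7.000 -7.000 -47.500

step 0: Δleader=(5.000, -14.000, -15.000°), disengaged; cmd=(0,0,0) → follower holds at (-2.000, 0.000, -33.000°)
step 1: Δleader=(6.000, 19.000, -10.000°), disengaged; cmd=(0,0,0) → follower holds at (-2.000, 0.000, -33.000°)
step 2: Δleader=(-6.000, -24.000, -29.000°), disengaged; cmd=(0,0,0) → follower holds at (-2.000, 0.000, -33.000°)
step 3: Δleader=(13.000, -8.000, 29.000°), engaged; cmd=(11.000, -1.500, 29.500°) → follower=(9.000, -1.500, -3.500°)
step 4: Δleader=(-23.000, -6.000, -21.000°), engaged; cmd=(-25.000, -1.000, -20.500°) → follower=(-16.000, -2.500, -24.000°)
step 5: Δleader=(1.000, -11.000, -20.000°), engaged; cmd=(-1.000, -2.250, -19.500°) → follower=(-17.000, -4.750, -43.500°)
step 6: Δleader=(12.000, 2.000, 6.000°), engaged; cmd=(10.000, 1.000, 6.500°) → follower=(-7.000, -3.750, -37.000°)
step 7: Δleader=(2.000, -15.000, -11.000°), engaged; cmd=(0.000, -3.250, -10.500°) → follower=(-7.000, -7.000, -47.500°)


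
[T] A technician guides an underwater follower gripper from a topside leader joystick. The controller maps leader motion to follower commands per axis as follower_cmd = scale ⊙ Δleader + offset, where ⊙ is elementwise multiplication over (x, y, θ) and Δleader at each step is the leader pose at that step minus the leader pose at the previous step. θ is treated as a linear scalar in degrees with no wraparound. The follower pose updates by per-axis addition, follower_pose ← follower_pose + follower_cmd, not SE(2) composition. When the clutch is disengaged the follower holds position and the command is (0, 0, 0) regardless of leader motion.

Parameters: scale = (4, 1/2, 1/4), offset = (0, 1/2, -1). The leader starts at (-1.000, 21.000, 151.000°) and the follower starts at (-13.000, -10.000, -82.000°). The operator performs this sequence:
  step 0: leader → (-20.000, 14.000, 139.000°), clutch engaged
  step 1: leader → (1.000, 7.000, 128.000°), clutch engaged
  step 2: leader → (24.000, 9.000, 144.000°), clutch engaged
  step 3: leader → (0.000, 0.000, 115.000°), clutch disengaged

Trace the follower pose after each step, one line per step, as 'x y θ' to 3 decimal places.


-89.000 -13.000 -86.000
-5.000 -16.000 -89.750
87.000 -14.500 -86.750
87.000 -14.500 -86.750

step 0: Δleader=(-19.000, -7.000, -12.000°), engaged; cmd=(-76.000, -3.000, -4.000°) → follower=(-89.000, -13.000, -86.000°)
step 1: Δleader=(21.000, -7.000, -11.000°), engaged; cmd=(84.000, -3.000, -3.750°) → follower=(-5.000, -16.000, -89.750°)
step 2: Δleader=(23.000, 2.000, 16.000°), engaged; cmd=(92.000, 1.500, 3.000°) → follower=(87.000, -14.500, -86.750°)
step 3: Δleader=(-24.000, -9.000, -29.000°), disengaged; cmd=(0,0,0) → follower holds at (87.000, -14.500, -86.750°)


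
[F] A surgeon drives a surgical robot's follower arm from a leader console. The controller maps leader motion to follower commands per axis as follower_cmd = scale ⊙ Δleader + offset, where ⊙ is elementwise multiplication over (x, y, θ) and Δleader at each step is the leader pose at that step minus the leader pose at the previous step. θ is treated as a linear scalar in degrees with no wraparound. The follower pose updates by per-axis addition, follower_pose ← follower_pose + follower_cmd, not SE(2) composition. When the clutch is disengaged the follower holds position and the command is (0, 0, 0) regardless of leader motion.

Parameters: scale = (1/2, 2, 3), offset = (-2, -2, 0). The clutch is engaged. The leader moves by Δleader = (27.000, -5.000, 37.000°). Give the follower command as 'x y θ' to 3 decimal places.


11.500 -12.000 111.000

axis x: 1/2·27.000 + -2 = 11.500
axis y: 2·-5.000 + -2 = -12.000
axis θ: 3·37.000 + 0 = 111.000


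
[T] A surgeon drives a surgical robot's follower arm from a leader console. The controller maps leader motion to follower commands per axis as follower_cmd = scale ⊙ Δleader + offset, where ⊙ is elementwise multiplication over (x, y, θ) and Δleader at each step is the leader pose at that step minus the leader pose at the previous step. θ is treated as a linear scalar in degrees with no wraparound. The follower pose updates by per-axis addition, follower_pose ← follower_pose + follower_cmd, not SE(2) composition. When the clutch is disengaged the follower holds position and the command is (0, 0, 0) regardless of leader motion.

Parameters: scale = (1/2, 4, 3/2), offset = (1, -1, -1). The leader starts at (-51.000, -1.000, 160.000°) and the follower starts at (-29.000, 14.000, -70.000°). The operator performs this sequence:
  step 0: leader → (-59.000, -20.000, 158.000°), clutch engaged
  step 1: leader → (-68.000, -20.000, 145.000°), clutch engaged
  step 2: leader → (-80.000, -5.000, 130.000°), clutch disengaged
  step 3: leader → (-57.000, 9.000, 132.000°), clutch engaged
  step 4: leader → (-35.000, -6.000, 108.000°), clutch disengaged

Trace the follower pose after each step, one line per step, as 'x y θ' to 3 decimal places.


-32.000 -63.000 -74.000
-35.500 -64.000 -94.500
-35.500 -64.000 -94.500
-23.000 -9.000 -92.500
-23.000 -9.000 -92.500

step 0: Δleader=(-8.000, -19.000, -2.000°), engaged; cmd=(-3.000, -77.000, -4.000°) → follower=(-32.000, -63.000, -74.000°)
step 1: Δleader=(-9.000, 0.000, -13.000°), engaged; cmd=(-3.500, -1.000, -20.500°) → follower=(-35.500, -64.000, -94.500°)
step 2: Δleader=(-12.000, 15.000, -15.000°), disengaged; cmd=(0,0,0) → follower holds at (-35.500, -64.000, -94.500°)
step 3: Δleader=(23.000, 14.000, 2.000°), engaged; cmd=(12.500, 55.000, 2.000°) → follower=(-23.000, -9.000, -92.500°)
step 4: Δleader=(22.000, -15.000, -24.000°), disengaged; cmd=(0,0,0) → follower holds at (-23.000, -9.000, -92.500°)


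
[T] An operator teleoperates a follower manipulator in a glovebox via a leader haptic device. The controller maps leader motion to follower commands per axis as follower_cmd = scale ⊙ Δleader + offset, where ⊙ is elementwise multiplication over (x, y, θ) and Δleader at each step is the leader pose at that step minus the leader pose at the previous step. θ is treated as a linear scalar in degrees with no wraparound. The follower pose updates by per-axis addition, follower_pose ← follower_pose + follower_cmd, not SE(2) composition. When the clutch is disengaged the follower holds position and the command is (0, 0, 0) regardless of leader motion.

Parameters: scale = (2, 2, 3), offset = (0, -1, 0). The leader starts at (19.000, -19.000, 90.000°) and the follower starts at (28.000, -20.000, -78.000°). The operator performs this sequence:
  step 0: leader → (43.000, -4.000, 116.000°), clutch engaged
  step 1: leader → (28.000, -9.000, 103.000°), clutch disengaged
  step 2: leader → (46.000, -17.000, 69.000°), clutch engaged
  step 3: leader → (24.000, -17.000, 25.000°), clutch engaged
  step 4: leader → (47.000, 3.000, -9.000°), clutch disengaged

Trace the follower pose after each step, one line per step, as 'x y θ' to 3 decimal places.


76.000 9.000 0.000
76.000 9.000 0.000
112.000 -8.000 -102.000
68.000 -9.000 -234.000
68.000 -9.000 -234.000

step 0: Δleader=(24.000, 15.000, 26.000°), engaged; cmd=(48.000, 29.000, 78.000°) → follower=(76.000, 9.000, 0.000°)
step 1: Δleader=(-15.000, -5.000, -13.000°), disengaged; cmd=(0,0,0) → follower holds at (76.000, 9.000, 0.000°)
step 2: Δleader=(18.000, -8.000, -34.000°), engaged; cmd=(36.000, -17.000, -102.000°) → follower=(112.000, -8.000, -102.000°)
step 3: Δleader=(-22.000, 0.000, -44.000°), engaged; cmd=(-44.000, -1.000, -132.000°) → follower=(68.000, -9.000, -234.000°)
step 4: Δleader=(23.000, 20.000, -34.000°), disengaged; cmd=(0,0,0) → follower holds at (68.000, -9.000, -234.000°)


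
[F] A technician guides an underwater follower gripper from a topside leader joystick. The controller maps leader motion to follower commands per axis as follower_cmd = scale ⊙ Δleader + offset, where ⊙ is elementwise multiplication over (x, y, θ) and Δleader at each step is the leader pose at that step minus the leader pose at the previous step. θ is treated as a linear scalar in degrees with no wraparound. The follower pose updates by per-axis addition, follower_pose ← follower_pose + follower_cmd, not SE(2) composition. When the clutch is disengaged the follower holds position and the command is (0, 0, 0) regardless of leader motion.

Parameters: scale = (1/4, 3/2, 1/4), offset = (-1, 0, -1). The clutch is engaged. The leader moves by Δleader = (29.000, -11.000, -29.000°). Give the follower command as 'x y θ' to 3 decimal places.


axis x: 1/4·29.000 + -1 = 6.250
axis y: 3/2·-11.000 + 0 = -16.500
axis θ: 1/4·-29.000 + -1 = -8.250

6.250 -16.500 -8.250


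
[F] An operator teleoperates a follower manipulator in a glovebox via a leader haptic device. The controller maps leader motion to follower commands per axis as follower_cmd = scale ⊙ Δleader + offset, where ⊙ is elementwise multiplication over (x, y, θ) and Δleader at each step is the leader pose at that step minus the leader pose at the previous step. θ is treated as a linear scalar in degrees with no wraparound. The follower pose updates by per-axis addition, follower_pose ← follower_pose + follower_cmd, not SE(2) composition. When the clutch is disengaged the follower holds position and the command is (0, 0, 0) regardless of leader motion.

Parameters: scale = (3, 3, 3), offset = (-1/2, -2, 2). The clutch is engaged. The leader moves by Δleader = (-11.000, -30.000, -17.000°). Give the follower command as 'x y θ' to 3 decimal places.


axis x: 3·-11.000 + -1/2 = -33.500
axis y: 3·-30.000 + -2 = -92.000
axis θ: 3·-17.000 + 2 = -49.000

-33.500 -92.000 -49.000


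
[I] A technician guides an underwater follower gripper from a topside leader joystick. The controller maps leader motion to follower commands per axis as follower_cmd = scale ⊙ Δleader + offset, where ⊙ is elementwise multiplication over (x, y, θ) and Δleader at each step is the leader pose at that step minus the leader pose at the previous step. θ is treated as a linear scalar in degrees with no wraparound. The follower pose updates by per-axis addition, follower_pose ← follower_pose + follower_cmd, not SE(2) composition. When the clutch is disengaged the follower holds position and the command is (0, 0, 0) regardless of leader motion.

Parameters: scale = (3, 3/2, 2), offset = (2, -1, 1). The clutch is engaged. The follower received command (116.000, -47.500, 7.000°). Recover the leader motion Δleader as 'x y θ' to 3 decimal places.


axis x: (116.000 − 2) / (3) = 38.000
axis y: (-47.500 − -1) / (3/2) = -31.000
axis θ: (7.000 − 1) / (2) = 3.000

38.000 -31.000 3.000


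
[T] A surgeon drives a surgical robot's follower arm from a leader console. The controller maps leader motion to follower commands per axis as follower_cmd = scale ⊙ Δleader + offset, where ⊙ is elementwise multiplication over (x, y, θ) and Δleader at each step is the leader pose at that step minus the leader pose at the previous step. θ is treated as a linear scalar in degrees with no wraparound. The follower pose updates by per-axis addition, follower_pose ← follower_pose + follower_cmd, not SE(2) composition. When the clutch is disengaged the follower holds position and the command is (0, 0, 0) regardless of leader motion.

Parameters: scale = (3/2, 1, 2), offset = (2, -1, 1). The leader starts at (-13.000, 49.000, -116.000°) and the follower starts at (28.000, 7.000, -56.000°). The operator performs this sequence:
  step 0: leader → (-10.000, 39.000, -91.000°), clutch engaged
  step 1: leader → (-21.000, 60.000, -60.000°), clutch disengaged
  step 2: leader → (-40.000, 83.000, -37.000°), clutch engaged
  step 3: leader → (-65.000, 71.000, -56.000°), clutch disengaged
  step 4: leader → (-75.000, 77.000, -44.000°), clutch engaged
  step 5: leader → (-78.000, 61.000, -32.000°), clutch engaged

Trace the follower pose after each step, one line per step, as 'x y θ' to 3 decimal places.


step 0: Δleader=(3.000, -10.000, 25.000°), engaged; cmd=(6.500, -11.000, 51.000°) → follower=(34.500, -4.000, -5.000°)
step 1: Δleader=(-11.000, 21.000, 31.000°), disengaged; cmd=(0,0,0) → follower holds at (34.500, -4.000, -5.000°)
step 2: Δleader=(-19.000, 23.000, 23.000°), engaged; cmd=(-26.500, 22.000, 47.000°) → follower=(8.000, 18.000, 42.000°)
step 3: Δleader=(-25.000, -12.000, -19.000°), disengaged; cmd=(0,0,0) → follower holds at (8.000, 18.000, 42.000°)
step 4: Δleader=(-10.000, 6.000, 12.000°), engaged; cmd=(-13.000, 5.000, 25.000°) → follower=(-5.000, 23.000, 67.000°)
step 5: Δleader=(-3.000, -16.000, 12.000°), engaged; cmd=(-2.500, -17.000, 25.000°) → follower=(-7.500, 6.000, 92.000°)

34.500 -4.000 -5.000
34.500 -4.000 -5.000
8.000 18.000 42.000
8.000 18.000 42.000
-5.000 23.000 67.000
-7.500 6.000 92.000


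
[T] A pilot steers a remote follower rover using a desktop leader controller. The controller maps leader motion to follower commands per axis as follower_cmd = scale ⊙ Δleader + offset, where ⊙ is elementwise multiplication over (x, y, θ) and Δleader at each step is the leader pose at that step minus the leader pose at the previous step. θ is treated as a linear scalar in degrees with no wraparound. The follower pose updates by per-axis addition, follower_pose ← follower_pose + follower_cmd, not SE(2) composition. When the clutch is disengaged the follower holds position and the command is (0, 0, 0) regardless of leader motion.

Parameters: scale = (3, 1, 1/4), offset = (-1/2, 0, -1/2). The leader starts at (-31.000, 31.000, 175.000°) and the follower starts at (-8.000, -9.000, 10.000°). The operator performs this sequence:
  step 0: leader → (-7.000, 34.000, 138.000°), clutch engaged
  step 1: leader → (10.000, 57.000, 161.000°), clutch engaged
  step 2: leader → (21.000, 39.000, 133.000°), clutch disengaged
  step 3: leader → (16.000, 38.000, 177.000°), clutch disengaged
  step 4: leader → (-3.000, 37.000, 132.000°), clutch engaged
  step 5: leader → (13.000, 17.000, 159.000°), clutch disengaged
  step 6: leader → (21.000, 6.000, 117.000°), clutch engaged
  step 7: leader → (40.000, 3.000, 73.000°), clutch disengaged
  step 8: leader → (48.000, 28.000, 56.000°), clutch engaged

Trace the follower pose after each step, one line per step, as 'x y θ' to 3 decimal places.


step 0: Δleader=(24.000, 3.000, -37.000°), engaged; cmd=(71.500, 3.000, -9.750°) → follower=(63.500, -6.000, 0.250°)
step 1: Δleader=(17.000, 23.000, 23.000°), engaged; cmd=(50.500, 23.000, 5.250°) → follower=(114.000, 17.000, 5.500°)
step 2: Δleader=(11.000, -18.000, -28.000°), disengaged; cmd=(0,0,0) → follower holds at (114.000, 17.000, 5.500°)
step 3: Δleader=(-5.000, -1.000, 44.000°), disengaged; cmd=(0,0,0) → follower holds at (114.000, 17.000, 5.500°)
step 4: Δleader=(-19.000, -1.000, -45.000°), engaged; cmd=(-57.500, -1.000, -11.750°) → follower=(56.500, 16.000, -6.250°)
step 5: Δleader=(16.000, -20.000, 27.000°), disengaged; cmd=(0,0,0) → follower holds at (56.500, 16.000, -6.250°)
step 6: Δleader=(8.000, -11.000, -42.000°), engaged; cmd=(23.500, -11.000, -11.000°) → follower=(80.000, 5.000, -17.250°)
step 7: Δleader=(19.000, -3.000, -44.000°), disengaged; cmd=(0,0,0) → follower holds at (80.000, 5.000, -17.250°)
step 8: Δleader=(8.000, 25.000, -17.000°), engaged; cmd=(23.500, 25.000, -4.750°) → follower=(103.500, 30.000, -22.000°)

63.500 -6.000 0.250
114.000 17.000 5.500
114.000 17.000 5.500
114.000 17.000 5.500
56.500 16.000 -6.250
56.500 16.000 -6.250
80.000 5.000 -17.250
80.000 5.000 -17.250
103.500 30.000 -22.000
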